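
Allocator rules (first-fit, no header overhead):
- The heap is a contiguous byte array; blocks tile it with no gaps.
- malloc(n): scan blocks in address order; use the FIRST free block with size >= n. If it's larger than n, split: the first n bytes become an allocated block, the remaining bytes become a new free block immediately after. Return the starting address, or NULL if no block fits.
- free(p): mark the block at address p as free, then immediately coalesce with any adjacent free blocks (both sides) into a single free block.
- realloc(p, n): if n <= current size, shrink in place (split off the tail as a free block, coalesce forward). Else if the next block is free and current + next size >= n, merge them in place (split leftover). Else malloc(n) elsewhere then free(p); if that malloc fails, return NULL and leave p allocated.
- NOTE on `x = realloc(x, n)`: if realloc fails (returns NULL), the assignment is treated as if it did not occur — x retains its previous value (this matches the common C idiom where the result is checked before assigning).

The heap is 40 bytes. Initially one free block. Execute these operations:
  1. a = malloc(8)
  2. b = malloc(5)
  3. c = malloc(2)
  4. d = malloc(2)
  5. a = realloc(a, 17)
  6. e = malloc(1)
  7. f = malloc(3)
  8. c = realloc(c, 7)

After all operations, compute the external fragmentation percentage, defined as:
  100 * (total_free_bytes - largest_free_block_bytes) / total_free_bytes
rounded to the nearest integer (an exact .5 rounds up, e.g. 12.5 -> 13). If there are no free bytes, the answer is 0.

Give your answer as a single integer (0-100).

Answer: 40

Derivation:
Op 1: a = malloc(8) -> a = 0; heap: [0-7 ALLOC][8-39 FREE]
Op 2: b = malloc(5) -> b = 8; heap: [0-7 ALLOC][8-12 ALLOC][13-39 FREE]
Op 3: c = malloc(2) -> c = 13; heap: [0-7 ALLOC][8-12 ALLOC][13-14 ALLOC][15-39 FREE]
Op 4: d = malloc(2) -> d = 15; heap: [0-7 ALLOC][8-12 ALLOC][13-14 ALLOC][15-16 ALLOC][17-39 FREE]
Op 5: a = realloc(a, 17) -> a = 17; heap: [0-7 FREE][8-12 ALLOC][13-14 ALLOC][15-16 ALLOC][17-33 ALLOC][34-39 FREE]
Op 6: e = malloc(1) -> e = 0; heap: [0-0 ALLOC][1-7 FREE][8-12 ALLOC][13-14 ALLOC][15-16 ALLOC][17-33 ALLOC][34-39 FREE]
Op 7: f = malloc(3) -> f = 1; heap: [0-0 ALLOC][1-3 ALLOC][4-7 FREE][8-12 ALLOC][13-14 ALLOC][15-16 ALLOC][17-33 ALLOC][34-39 FREE]
Op 8: c = realloc(c, 7) -> NULL (c unchanged); heap: [0-0 ALLOC][1-3 ALLOC][4-7 FREE][8-12 ALLOC][13-14 ALLOC][15-16 ALLOC][17-33 ALLOC][34-39 FREE]
Free blocks: [4 6] total_free=10 largest=6 -> 100*(10-6)/10 = 400/10 = 40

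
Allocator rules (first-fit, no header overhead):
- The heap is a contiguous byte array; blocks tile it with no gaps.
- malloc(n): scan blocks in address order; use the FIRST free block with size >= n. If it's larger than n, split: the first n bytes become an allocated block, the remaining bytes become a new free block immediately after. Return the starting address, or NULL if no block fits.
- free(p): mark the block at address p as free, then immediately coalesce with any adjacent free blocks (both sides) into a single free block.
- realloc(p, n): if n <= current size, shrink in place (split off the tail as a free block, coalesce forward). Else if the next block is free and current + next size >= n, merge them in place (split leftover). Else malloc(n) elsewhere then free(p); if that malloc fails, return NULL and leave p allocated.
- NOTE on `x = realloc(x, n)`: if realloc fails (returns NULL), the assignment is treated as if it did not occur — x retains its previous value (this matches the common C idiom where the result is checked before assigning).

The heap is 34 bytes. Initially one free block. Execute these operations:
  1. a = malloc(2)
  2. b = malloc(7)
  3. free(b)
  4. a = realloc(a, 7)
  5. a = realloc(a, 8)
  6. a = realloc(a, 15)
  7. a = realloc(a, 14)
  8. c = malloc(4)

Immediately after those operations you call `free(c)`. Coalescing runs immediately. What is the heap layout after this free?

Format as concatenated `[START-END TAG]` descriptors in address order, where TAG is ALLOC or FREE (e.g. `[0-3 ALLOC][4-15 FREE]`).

Answer: [0-13 ALLOC][14-33 FREE]

Derivation:
Op 1: a = malloc(2) -> a = 0; heap: [0-1 ALLOC][2-33 FREE]
Op 2: b = malloc(7) -> b = 2; heap: [0-1 ALLOC][2-8 ALLOC][9-33 FREE]
Op 3: free(b) -> (freed b); heap: [0-1 ALLOC][2-33 FREE]
Op 4: a = realloc(a, 7) -> a = 0; heap: [0-6 ALLOC][7-33 FREE]
Op 5: a = realloc(a, 8) -> a = 0; heap: [0-7 ALLOC][8-33 FREE]
Op 6: a = realloc(a, 15) -> a = 0; heap: [0-14 ALLOC][15-33 FREE]
Op 7: a = realloc(a, 14) -> a = 0; heap: [0-13 ALLOC][14-33 FREE]
Op 8: c = malloc(4) -> c = 14; heap: [0-13 ALLOC][14-17 ALLOC][18-33 FREE]
free(c): c = 14 -> block [14-17 ALLOC]; mark free, coalesce with adjacent free neighbors -> [0-13 ALLOC][14-33 FREE]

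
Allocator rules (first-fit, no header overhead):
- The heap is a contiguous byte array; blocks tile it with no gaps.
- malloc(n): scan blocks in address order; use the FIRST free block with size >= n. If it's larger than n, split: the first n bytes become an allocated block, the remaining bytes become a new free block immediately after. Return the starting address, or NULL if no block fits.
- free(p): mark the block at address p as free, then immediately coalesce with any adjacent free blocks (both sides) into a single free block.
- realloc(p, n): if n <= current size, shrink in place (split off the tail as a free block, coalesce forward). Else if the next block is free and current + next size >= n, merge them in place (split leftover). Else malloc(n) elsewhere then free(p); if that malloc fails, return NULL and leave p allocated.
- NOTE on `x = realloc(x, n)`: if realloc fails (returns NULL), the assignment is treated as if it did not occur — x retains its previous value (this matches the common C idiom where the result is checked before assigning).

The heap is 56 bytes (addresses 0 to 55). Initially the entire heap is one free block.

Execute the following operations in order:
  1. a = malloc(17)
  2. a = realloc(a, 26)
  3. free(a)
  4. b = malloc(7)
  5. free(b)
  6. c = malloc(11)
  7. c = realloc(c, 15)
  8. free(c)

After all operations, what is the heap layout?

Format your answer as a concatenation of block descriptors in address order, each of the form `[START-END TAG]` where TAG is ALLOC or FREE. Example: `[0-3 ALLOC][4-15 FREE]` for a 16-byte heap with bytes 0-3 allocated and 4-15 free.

Answer: [0-55 FREE]

Derivation:
Op 1: a = malloc(17) -> a = 0; heap: [0-16 ALLOC][17-55 FREE]
Op 2: a = realloc(a, 26) -> a = 0; heap: [0-25 ALLOC][26-55 FREE]
Op 3: free(a) -> (freed a); heap: [0-55 FREE]
Op 4: b = malloc(7) -> b = 0; heap: [0-6 ALLOC][7-55 FREE]
Op 5: free(b) -> (freed b); heap: [0-55 FREE]
Op 6: c = malloc(11) -> c = 0; heap: [0-10 ALLOC][11-55 FREE]
Op 7: c = realloc(c, 15) -> c = 0; heap: [0-14 ALLOC][15-55 FREE]
Op 8: free(c) -> (freed c); heap: [0-55 FREE]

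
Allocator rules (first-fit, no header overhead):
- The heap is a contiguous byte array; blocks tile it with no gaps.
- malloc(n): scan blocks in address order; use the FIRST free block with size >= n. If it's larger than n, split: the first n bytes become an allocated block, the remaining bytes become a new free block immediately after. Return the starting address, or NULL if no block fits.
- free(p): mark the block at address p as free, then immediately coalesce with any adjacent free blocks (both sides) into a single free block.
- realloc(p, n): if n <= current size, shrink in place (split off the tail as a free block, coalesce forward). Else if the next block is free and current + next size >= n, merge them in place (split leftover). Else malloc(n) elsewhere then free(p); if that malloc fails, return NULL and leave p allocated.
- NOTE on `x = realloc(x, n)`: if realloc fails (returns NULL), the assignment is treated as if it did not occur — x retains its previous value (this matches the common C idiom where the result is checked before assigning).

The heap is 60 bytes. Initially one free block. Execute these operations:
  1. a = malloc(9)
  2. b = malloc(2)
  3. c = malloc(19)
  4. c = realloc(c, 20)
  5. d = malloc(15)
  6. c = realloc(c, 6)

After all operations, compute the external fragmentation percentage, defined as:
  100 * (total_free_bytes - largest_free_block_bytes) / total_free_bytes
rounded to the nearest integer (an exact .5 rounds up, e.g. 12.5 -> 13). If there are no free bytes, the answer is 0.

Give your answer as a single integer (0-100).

Answer: 50

Derivation:
Op 1: a = malloc(9) -> a = 0; heap: [0-8 ALLOC][9-59 FREE]
Op 2: b = malloc(2) -> b = 9; heap: [0-8 ALLOC][9-10 ALLOC][11-59 FREE]
Op 3: c = malloc(19) -> c = 11; heap: [0-8 ALLOC][9-10 ALLOC][11-29 ALLOC][30-59 FREE]
Op 4: c = realloc(c, 20) -> c = 11; heap: [0-8 ALLOC][9-10 ALLOC][11-30 ALLOC][31-59 FREE]
Op 5: d = malloc(15) -> d = 31; heap: [0-8 ALLOC][9-10 ALLOC][11-30 ALLOC][31-45 ALLOC][46-59 FREE]
Op 6: c = realloc(c, 6) -> c = 11; heap: [0-8 ALLOC][9-10 ALLOC][11-16 ALLOC][17-30 FREE][31-45 ALLOC][46-59 FREE]
Free blocks: [14 14] total_free=28 largest=14 -> 100*(28-14)/28 = 1400/28 = 50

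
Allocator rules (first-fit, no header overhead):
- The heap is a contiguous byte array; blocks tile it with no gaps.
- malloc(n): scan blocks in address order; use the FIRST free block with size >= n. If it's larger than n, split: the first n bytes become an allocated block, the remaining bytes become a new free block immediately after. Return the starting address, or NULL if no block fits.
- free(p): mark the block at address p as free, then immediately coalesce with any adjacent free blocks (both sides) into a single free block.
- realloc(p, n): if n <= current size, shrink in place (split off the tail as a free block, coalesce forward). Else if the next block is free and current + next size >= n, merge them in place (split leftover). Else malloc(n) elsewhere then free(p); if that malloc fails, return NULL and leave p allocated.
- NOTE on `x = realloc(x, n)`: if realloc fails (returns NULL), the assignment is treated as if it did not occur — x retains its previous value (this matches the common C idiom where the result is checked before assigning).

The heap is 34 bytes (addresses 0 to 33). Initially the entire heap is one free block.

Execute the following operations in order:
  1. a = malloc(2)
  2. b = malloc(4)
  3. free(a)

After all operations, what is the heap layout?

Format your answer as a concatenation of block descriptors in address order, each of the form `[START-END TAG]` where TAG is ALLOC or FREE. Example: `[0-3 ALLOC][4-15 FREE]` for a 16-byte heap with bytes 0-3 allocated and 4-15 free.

Op 1: a = malloc(2) -> a = 0; heap: [0-1 ALLOC][2-33 FREE]
Op 2: b = malloc(4) -> b = 2; heap: [0-1 ALLOC][2-5 ALLOC][6-33 FREE]
Op 3: free(a) -> (freed a); heap: [0-1 FREE][2-5 ALLOC][6-33 FREE]

Answer: [0-1 FREE][2-5 ALLOC][6-33 FREE]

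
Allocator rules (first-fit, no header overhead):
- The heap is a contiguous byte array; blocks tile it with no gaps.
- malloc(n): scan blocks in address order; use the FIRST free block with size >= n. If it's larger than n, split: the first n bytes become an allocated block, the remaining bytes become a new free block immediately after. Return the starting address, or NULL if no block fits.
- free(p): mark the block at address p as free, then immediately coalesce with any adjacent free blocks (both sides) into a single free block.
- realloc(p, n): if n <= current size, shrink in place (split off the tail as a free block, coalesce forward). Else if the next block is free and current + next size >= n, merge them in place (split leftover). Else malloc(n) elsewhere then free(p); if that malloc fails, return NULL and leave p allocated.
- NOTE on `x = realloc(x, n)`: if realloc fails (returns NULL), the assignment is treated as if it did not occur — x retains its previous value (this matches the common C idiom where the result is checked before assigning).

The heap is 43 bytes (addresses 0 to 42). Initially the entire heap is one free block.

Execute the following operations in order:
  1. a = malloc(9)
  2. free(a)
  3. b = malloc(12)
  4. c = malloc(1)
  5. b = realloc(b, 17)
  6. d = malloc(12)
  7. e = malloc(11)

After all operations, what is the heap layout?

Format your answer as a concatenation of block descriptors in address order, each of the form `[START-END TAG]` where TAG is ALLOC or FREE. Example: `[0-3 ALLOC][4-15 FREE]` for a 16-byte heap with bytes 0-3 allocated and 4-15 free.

Op 1: a = malloc(9) -> a = 0; heap: [0-8 ALLOC][9-42 FREE]
Op 2: free(a) -> (freed a); heap: [0-42 FREE]
Op 3: b = malloc(12) -> b = 0; heap: [0-11 ALLOC][12-42 FREE]
Op 4: c = malloc(1) -> c = 12; heap: [0-11 ALLOC][12-12 ALLOC][13-42 FREE]
Op 5: b = realloc(b, 17) -> b = 13; heap: [0-11 FREE][12-12 ALLOC][13-29 ALLOC][30-42 FREE]
Op 6: d = malloc(12) -> d = 0; heap: [0-11 ALLOC][12-12 ALLOC][13-29 ALLOC][30-42 FREE]
Op 7: e = malloc(11) -> e = 30; heap: [0-11 ALLOC][12-12 ALLOC][13-29 ALLOC][30-40 ALLOC][41-42 FREE]

Answer: [0-11 ALLOC][12-12 ALLOC][13-29 ALLOC][30-40 ALLOC][41-42 FREE]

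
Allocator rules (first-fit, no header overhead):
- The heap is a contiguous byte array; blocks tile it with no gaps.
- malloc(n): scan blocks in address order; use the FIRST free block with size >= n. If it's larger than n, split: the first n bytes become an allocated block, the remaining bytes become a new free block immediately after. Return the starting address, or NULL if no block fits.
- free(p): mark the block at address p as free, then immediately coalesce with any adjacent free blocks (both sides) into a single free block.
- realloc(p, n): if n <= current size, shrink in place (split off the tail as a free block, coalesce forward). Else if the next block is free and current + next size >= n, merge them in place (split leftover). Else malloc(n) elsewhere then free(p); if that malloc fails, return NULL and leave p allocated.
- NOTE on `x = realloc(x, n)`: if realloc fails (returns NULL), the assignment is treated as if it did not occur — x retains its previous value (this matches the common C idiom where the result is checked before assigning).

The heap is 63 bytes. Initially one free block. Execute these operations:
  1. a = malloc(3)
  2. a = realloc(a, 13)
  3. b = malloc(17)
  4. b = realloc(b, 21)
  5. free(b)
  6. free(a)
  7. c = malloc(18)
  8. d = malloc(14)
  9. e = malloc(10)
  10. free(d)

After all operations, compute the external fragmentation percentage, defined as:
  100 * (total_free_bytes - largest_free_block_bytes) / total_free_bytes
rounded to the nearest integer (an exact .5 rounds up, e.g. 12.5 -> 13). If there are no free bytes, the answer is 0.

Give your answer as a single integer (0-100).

Answer: 40

Derivation:
Op 1: a = malloc(3) -> a = 0; heap: [0-2 ALLOC][3-62 FREE]
Op 2: a = realloc(a, 13) -> a = 0; heap: [0-12 ALLOC][13-62 FREE]
Op 3: b = malloc(17) -> b = 13; heap: [0-12 ALLOC][13-29 ALLOC][30-62 FREE]
Op 4: b = realloc(b, 21) -> b = 13; heap: [0-12 ALLOC][13-33 ALLOC][34-62 FREE]
Op 5: free(b) -> (freed b); heap: [0-12 ALLOC][13-62 FREE]
Op 6: free(a) -> (freed a); heap: [0-62 FREE]
Op 7: c = malloc(18) -> c = 0; heap: [0-17 ALLOC][18-62 FREE]
Op 8: d = malloc(14) -> d = 18; heap: [0-17 ALLOC][18-31 ALLOC][32-62 FREE]
Op 9: e = malloc(10) -> e = 32; heap: [0-17 ALLOC][18-31 ALLOC][32-41 ALLOC][42-62 FREE]
Op 10: free(d) -> (freed d); heap: [0-17 ALLOC][18-31 FREE][32-41 ALLOC][42-62 FREE]
Free blocks: [14 21] total_free=35 largest=21 -> 100*(35-21)/35 = 1400/35 = 40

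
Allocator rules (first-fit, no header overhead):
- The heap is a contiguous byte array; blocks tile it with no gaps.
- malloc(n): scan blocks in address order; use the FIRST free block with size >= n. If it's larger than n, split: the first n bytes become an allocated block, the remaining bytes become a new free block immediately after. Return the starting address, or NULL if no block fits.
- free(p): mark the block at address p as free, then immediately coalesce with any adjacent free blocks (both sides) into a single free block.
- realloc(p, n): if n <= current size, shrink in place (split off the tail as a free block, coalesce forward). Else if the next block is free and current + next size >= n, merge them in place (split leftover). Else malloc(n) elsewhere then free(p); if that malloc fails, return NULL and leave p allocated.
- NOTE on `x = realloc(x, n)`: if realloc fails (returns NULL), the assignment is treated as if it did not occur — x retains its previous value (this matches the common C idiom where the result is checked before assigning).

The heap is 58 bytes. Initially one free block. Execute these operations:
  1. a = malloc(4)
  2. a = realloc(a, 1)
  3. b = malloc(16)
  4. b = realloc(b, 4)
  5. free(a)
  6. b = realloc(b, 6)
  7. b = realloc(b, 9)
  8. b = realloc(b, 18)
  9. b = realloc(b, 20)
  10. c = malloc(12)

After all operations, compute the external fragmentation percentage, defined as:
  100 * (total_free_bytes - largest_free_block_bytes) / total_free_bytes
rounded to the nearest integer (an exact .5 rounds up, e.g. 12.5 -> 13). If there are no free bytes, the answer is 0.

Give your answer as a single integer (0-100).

Answer: 4

Derivation:
Op 1: a = malloc(4) -> a = 0; heap: [0-3 ALLOC][4-57 FREE]
Op 2: a = realloc(a, 1) -> a = 0; heap: [0-0 ALLOC][1-57 FREE]
Op 3: b = malloc(16) -> b = 1; heap: [0-0 ALLOC][1-16 ALLOC][17-57 FREE]
Op 4: b = realloc(b, 4) -> b = 1; heap: [0-0 ALLOC][1-4 ALLOC][5-57 FREE]
Op 5: free(a) -> (freed a); heap: [0-0 FREE][1-4 ALLOC][5-57 FREE]
Op 6: b = realloc(b, 6) -> b = 1; heap: [0-0 FREE][1-6 ALLOC][7-57 FREE]
Op 7: b = realloc(b, 9) -> b = 1; heap: [0-0 FREE][1-9 ALLOC][10-57 FREE]
Op 8: b = realloc(b, 18) -> b = 1; heap: [0-0 FREE][1-18 ALLOC][19-57 FREE]
Op 9: b = realloc(b, 20) -> b = 1; heap: [0-0 FREE][1-20 ALLOC][21-57 FREE]
Op 10: c = malloc(12) -> c = 21; heap: [0-0 FREE][1-20 ALLOC][21-32 ALLOC][33-57 FREE]
Free blocks: [1 25] total_free=26 largest=25 -> 100*(26-25)/26 = 100/26 ≈ 3.846 -> rounds to 4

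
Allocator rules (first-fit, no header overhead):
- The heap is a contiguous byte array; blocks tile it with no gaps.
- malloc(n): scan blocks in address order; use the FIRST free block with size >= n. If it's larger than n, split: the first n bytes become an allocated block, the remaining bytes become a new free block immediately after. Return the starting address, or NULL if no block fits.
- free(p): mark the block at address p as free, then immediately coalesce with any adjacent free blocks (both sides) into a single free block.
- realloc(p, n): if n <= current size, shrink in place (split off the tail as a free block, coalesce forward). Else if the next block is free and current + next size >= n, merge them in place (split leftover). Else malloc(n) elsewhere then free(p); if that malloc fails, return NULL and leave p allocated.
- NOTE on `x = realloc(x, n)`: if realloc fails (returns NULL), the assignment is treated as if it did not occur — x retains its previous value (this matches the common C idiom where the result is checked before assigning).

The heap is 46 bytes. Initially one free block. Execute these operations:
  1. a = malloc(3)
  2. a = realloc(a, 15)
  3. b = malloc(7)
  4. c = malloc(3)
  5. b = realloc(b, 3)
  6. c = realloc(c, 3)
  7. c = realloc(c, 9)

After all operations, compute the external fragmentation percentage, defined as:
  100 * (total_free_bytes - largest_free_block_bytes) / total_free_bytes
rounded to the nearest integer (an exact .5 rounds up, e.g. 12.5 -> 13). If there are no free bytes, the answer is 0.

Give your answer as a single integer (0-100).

Op 1: a = malloc(3) -> a = 0; heap: [0-2 ALLOC][3-45 FREE]
Op 2: a = realloc(a, 15) -> a = 0; heap: [0-14 ALLOC][15-45 FREE]
Op 3: b = malloc(7) -> b = 15; heap: [0-14 ALLOC][15-21 ALLOC][22-45 FREE]
Op 4: c = malloc(3) -> c = 22; heap: [0-14 ALLOC][15-21 ALLOC][22-24 ALLOC][25-45 FREE]
Op 5: b = realloc(b, 3) -> b = 15; heap: [0-14 ALLOC][15-17 ALLOC][18-21 FREE][22-24 ALLOC][25-45 FREE]
Op 6: c = realloc(c, 3) -> c = 22; heap: [0-14 ALLOC][15-17 ALLOC][18-21 FREE][22-24 ALLOC][25-45 FREE]
Op 7: c = realloc(c, 9) -> c = 22; heap: [0-14 ALLOC][15-17 ALLOC][18-21 FREE][22-30 ALLOC][31-45 FREE]
Free blocks: [4 15] total_free=19 largest=15 -> 100*(19-15)/19 = 400/19 ≈ 21.053 -> rounds to 21

Answer: 21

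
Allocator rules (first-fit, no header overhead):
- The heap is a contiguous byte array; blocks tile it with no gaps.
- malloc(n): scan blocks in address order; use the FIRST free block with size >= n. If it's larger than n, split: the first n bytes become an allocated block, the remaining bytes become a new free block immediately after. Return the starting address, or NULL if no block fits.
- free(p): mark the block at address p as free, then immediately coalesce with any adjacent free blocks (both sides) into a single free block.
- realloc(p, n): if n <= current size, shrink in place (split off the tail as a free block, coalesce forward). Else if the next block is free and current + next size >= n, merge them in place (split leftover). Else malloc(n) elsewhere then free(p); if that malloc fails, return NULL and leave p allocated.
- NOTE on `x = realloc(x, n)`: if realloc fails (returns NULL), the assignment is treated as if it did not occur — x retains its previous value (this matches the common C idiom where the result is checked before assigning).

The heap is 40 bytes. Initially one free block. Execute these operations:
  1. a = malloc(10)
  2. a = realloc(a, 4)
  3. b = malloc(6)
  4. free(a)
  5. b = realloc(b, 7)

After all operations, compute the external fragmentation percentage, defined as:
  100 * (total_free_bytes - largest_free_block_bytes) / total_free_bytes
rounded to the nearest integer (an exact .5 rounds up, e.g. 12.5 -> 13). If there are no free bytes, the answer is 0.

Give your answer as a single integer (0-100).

Op 1: a = malloc(10) -> a = 0; heap: [0-9 ALLOC][10-39 FREE]
Op 2: a = realloc(a, 4) -> a = 0; heap: [0-3 ALLOC][4-39 FREE]
Op 3: b = malloc(6) -> b = 4; heap: [0-3 ALLOC][4-9 ALLOC][10-39 FREE]
Op 4: free(a) -> (freed a); heap: [0-3 FREE][4-9 ALLOC][10-39 FREE]
Op 5: b = realloc(b, 7) -> b = 4; heap: [0-3 FREE][4-10 ALLOC][11-39 FREE]
Free blocks: [4 29] total_free=33 largest=29 -> 100*(33-29)/33 = 400/33 ≈ 12.121 -> rounds to 12

Answer: 12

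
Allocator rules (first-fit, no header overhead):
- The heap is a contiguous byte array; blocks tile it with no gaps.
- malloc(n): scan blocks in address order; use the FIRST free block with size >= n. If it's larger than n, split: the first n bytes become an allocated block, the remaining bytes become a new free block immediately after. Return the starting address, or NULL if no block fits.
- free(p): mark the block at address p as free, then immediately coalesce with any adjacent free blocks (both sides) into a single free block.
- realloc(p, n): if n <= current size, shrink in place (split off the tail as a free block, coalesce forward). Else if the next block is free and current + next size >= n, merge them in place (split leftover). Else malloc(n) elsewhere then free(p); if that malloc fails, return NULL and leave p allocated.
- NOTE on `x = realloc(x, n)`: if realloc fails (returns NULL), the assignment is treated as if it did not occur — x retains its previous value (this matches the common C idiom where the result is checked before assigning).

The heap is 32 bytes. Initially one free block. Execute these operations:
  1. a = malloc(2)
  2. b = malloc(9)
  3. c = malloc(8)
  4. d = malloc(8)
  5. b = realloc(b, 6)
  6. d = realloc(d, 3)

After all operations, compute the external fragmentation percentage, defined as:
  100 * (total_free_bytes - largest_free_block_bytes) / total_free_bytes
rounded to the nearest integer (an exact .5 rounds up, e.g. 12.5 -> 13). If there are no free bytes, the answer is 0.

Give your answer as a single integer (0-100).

Op 1: a = malloc(2) -> a = 0; heap: [0-1 ALLOC][2-31 FREE]
Op 2: b = malloc(9) -> b = 2; heap: [0-1 ALLOC][2-10 ALLOC][11-31 FREE]
Op 3: c = malloc(8) -> c = 11; heap: [0-1 ALLOC][2-10 ALLOC][11-18 ALLOC][19-31 FREE]
Op 4: d = malloc(8) -> d = 19; heap: [0-1 ALLOC][2-10 ALLOC][11-18 ALLOC][19-26 ALLOC][27-31 FREE]
Op 5: b = realloc(b, 6) -> b = 2; heap: [0-1 ALLOC][2-7 ALLOC][8-10 FREE][11-18 ALLOC][19-26 ALLOC][27-31 FREE]
Op 6: d = realloc(d, 3) -> d = 19; heap: [0-1 ALLOC][2-7 ALLOC][8-10 FREE][11-18 ALLOC][19-21 ALLOC][22-31 FREE]
Free blocks: [3 10] total_free=13 largest=10 -> 100*(13-10)/13 = 300/13 ≈ 23.077 -> rounds to 23

Answer: 23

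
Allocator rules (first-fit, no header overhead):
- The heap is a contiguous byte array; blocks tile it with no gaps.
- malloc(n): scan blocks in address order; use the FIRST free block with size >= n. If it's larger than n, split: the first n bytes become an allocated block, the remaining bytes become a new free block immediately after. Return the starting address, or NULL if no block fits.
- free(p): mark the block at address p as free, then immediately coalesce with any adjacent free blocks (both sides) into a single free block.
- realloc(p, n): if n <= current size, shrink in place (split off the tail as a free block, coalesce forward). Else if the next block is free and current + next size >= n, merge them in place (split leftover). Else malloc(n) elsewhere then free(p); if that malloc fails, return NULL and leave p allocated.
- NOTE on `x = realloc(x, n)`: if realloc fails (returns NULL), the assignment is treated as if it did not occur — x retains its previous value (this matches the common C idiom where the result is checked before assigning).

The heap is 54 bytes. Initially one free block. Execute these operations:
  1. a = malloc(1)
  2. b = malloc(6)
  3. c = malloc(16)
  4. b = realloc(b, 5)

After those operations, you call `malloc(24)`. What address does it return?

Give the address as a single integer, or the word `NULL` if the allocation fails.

Op 1: a = malloc(1) -> a = 0; heap: [0-0 ALLOC][1-53 FREE]
Op 2: b = malloc(6) -> b = 1; heap: [0-0 ALLOC][1-6 ALLOC][7-53 FREE]
Op 3: c = malloc(16) -> c = 7; heap: [0-0 ALLOC][1-6 ALLOC][7-22 ALLOC][23-53 FREE]
Op 4: b = realloc(b, 5) -> b = 1; heap: [0-0 ALLOC][1-5 ALLOC][6-6 FREE][7-22 ALLOC][23-53 FREE]
malloc(24): first-fit scan over [0-0 ALLOC][1-5 ALLOC][6-6 FREE][7-22 ALLOC][23-53 FREE] -> 23

Answer: 23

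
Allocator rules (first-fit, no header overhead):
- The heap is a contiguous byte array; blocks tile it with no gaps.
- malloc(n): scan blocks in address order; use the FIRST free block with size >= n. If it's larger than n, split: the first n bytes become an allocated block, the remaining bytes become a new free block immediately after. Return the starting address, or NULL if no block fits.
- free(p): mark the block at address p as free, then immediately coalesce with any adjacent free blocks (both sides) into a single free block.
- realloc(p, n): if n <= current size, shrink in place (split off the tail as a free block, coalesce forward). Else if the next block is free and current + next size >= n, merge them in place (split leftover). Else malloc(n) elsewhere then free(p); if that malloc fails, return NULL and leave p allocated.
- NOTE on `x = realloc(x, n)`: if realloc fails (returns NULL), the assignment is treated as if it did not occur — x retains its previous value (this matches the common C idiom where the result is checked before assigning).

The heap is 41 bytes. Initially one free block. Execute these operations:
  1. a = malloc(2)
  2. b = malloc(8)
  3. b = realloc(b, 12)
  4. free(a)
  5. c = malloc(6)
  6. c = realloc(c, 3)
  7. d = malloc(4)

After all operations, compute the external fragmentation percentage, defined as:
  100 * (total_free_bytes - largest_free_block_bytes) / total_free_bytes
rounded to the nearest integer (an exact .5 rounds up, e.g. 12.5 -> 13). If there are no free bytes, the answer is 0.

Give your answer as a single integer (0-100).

Answer: 9

Derivation:
Op 1: a = malloc(2) -> a = 0; heap: [0-1 ALLOC][2-40 FREE]
Op 2: b = malloc(8) -> b = 2; heap: [0-1 ALLOC][2-9 ALLOC][10-40 FREE]
Op 3: b = realloc(b, 12) -> b = 2; heap: [0-1 ALLOC][2-13 ALLOC][14-40 FREE]
Op 4: free(a) -> (freed a); heap: [0-1 FREE][2-13 ALLOC][14-40 FREE]
Op 5: c = malloc(6) -> c = 14; heap: [0-1 FREE][2-13 ALLOC][14-19 ALLOC][20-40 FREE]
Op 6: c = realloc(c, 3) -> c = 14; heap: [0-1 FREE][2-13 ALLOC][14-16 ALLOC][17-40 FREE]
Op 7: d = malloc(4) -> d = 17; heap: [0-1 FREE][2-13 ALLOC][14-16 ALLOC][17-20 ALLOC][21-40 FREE]
Free blocks: [2 20] total_free=22 largest=20 -> 100*(22-20)/22 = 200/22 ≈ 9.091 -> rounds to 9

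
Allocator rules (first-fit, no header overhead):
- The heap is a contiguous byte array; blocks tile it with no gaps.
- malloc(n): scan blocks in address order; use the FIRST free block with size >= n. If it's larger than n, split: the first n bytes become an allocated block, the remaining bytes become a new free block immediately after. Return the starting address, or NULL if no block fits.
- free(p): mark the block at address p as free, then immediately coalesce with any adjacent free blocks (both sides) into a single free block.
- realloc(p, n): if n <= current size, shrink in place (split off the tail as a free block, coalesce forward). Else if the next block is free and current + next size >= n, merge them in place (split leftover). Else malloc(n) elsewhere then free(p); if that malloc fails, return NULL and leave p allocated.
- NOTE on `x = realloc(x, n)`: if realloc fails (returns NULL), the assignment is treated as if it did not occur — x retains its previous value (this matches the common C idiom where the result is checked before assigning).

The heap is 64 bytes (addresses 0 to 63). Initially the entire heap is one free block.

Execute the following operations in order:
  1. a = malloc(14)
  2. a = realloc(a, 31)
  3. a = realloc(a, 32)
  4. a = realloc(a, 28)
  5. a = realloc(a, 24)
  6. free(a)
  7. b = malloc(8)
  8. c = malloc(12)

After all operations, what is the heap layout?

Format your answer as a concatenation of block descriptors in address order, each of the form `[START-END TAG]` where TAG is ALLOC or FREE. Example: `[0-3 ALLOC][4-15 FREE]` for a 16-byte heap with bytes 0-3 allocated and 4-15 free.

Op 1: a = malloc(14) -> a = 0; heap: [0-13 ALLOC][14-63 FREE]
Op 2: a = realloc(a, 31) -> a = 0; heap: [0-30 ALLOC][31-63 FREE]
Op 3: a = realloc(a, 32) -> a = 0; heap: [0-31 ALLOC][32-63 FREE]
Op 4: a = realloc(a, 28) -> a = 0; heap: [0-27 ALLOC][28-63 FREE]
Op 5: a = realloc(a, 24) -> a = 0; heap: [0-23 ALLOC][24-63 FREE]
Op 6: free(a) -> (freed a); heap: [0-63 FREE]
Op 7: b = malloc(8) -> b = 0; heap: [0-7 ALLOC][8-63 FREE]
Op 8: c = malloc(12) -> c = 8; heap: [0-7 ALLOC][8-19 ALLOC][20-63 FREE]

Answer: [0-7 ALLOC][8-19 ALLOC][20-63 FREE]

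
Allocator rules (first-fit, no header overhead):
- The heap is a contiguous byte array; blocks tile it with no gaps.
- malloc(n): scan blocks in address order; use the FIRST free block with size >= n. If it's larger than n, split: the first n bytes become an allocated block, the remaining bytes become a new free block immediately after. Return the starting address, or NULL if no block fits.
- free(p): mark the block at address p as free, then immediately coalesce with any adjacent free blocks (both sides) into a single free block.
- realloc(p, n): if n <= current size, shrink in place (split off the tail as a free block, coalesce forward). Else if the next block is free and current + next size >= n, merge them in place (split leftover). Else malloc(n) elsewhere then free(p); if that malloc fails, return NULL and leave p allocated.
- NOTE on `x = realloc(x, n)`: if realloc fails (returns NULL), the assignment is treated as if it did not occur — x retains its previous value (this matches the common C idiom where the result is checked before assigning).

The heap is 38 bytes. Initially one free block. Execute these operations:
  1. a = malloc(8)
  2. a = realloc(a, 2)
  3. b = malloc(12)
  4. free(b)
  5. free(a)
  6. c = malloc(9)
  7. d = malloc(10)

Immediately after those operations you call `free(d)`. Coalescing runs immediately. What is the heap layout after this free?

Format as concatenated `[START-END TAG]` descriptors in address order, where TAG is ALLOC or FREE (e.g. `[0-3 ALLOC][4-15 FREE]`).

Answer: [0-8 ALLOC][9-37 FREE]

Derivation:
Op 1: a = malloc(8) -> a = 0; heap: [0-7 ALLOC][8-37 FREE]
Op 2: a = realloc(a, 2) -> a = 0; heap: [0-1 ALLOC][2-37 FREE]
Op 3: b = malloc(12) -> b = 2; heap: [0-1 ALLOC][2-13 ALLOC][14-37 FREE]
Op 4: free(b) -> (freed b); heap: [0-1 ALLOC][2-37 FREE]
Op 5: free(a) -> (freed a); heap: [0-37 FREE]
Op 6: c = malloc(9) -> c = 0; heap: [0-8 ALLOC][9-37 FREE]
Op 7: d = malloc(10) -> d = 9; heap: [0-8 ALLOC][9-18 ALLOC][19-37 FREE]
free(d): d = 9 -> block [9-18 ALLOC]; mark free, coalesce with adjacent free neighbors -> [0-8 ALLOC][9-37 FREE]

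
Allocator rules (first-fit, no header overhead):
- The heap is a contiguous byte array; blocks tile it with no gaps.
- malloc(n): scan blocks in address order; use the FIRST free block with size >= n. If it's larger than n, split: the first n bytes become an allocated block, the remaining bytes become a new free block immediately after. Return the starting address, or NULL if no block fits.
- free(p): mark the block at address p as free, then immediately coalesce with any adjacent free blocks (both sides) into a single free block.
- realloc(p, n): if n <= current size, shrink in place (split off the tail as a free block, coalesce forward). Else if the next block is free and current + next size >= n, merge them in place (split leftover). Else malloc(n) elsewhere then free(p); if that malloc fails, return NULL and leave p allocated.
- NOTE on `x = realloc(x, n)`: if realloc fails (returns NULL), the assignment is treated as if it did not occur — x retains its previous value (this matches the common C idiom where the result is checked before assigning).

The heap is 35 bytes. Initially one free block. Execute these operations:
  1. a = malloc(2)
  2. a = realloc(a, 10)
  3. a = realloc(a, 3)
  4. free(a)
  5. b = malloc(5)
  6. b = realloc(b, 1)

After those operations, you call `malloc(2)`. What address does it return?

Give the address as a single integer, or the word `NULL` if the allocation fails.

Answer: 1

Derivation:
Op 1: a = malloc(2) -> a = 0; heap: [0-1 ALLOC][2-34 FREE]
Op 2: a = realloc(a, 10) -> a = 0; heap: [0-9 ALLOC][10-34 FREE]
Op 3: a = realloc(a, 3) -> a = 0; heap: [0-2 ALLOC][3-34 FREE]
Op 4: free(a) -> (freed a); heap: [0-34 FREE]
Op 5: b = malloc(5) -> b = 0; heap: [0-4 ALLOC][5-34 FREE]
Op 6: b = realloc(b, 1) -> b = 0; heap: [0-0 ALLOC][1-34 FREE]
malloc(2): first-fit scan over [0-0 ALLOC][1-34 FREE] -> 1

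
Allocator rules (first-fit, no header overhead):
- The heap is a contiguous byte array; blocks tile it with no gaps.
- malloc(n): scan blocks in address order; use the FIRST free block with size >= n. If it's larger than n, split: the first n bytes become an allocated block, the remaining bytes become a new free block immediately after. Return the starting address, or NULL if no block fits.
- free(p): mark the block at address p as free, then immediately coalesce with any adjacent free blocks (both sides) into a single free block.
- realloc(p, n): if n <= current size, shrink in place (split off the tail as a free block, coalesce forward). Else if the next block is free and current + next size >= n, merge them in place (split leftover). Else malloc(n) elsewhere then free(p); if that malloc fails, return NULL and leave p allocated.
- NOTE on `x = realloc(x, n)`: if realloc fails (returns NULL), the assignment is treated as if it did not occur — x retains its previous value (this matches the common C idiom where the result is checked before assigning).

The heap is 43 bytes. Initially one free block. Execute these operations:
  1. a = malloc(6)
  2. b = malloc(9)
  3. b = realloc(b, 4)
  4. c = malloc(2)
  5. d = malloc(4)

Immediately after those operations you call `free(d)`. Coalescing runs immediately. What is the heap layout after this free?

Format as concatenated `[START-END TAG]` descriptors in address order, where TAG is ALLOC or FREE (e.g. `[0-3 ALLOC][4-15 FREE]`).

Answer: [0-5 ALLOC][6-9 ALLOC][10-11 ALLOC][12-42 FREE]

Derivation:
Op 1: a = malloc(6) -> a = 0; heap: [0-5 ALLOC][6-42 FREE]
Op 2: b = malloc(9) -> b = 6; heap: [0-5 ALLOC][6-14 ALLOC][15-42 FREE]
Op 3: b = realloc(b, 4) -> b = 6; heap: [0-5 ALLOC][6-9 ALLOC][10-42 FREE]
Op 4: c = malloc(2) -> c = 10; heap: [0-5 ALLOC][6-9 ALLOC][10-11 ALLOC][12-42 FREE]
Op 5: d = malloc(4) -> d = 12; heap: [0-5 ALLOC][6-9 ALLOC][10-11 ALLOC][12-15 ALLOC][16-42 FREE]
free(d): d = 12 -> block [12-15 ALLOC]; mark free, coalesce with adjacent free neighbors -> [0-5 ALLOC][6-9 ALLOC][10-11 ALLOC][12-42 FREE]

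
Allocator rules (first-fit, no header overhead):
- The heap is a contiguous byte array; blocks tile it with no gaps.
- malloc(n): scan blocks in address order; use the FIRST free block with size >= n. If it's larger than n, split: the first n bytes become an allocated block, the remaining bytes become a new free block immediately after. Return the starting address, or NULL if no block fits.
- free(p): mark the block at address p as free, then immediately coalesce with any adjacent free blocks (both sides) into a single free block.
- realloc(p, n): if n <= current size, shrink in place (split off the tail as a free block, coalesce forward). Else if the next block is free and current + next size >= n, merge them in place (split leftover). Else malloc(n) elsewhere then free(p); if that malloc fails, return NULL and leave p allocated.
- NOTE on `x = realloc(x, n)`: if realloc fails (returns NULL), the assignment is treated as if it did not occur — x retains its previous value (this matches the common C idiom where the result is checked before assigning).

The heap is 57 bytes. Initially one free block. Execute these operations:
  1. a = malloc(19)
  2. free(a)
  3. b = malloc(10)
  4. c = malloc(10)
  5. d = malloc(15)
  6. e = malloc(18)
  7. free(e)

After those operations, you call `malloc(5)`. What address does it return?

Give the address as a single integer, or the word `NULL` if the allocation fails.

Op 1: a = malloc(19) -> a = 0; heap: [0-18 ALLOC][19-56 FREE]
Op 2: free(a) -> (freed a); heap: [0-56 FREE]
Op 3: b = malloc(10) -> b = 0; heap: [0-9 ALLOC][10-56 FREE]
Op 4: c = malloc(10) -> c = 10; heap: [0-9 ALLOC][10-19 ALLOC][20-56 FREE]
Op 5: d = malloc(15) -> d = 20; heap: [0-9 ALLOC][10-19 ALLOC][20-34 ALLOC][35-56 FREE]
Op 6: e = malloc(18) -> e = 35; heap: [0-9 ALLOC][10-19 ALLOC][20-34 ALLOC][35-52 ALLOC][53-56 FREE]
Op 7: free(e) -> (freed e); heap: [0-9 ALLOC][10-19 ALLOC][20-34 ALLOC][35-56 FREE]
malloc(5): first-fit scan over [0-9 ALLOC][10-19 ALLOC][20-34 ALLOC][35-56 FREE] -> 35

Answer: 35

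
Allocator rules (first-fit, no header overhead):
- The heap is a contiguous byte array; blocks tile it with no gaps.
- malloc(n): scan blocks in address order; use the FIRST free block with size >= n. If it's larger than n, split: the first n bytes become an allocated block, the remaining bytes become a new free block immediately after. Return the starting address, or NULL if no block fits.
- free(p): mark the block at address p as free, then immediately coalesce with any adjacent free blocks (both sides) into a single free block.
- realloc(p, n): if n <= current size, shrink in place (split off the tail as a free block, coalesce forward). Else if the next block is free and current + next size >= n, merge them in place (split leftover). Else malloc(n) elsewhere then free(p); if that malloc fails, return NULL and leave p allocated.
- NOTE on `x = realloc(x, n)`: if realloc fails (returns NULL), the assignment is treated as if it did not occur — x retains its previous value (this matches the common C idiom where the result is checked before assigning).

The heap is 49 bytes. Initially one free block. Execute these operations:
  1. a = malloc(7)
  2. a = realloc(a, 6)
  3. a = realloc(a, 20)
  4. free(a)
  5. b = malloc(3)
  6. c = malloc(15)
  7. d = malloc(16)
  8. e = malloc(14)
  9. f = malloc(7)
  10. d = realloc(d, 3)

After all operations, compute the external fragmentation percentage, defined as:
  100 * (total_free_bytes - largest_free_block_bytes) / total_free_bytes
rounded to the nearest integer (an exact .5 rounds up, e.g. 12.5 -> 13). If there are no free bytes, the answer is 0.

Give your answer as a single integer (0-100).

Answer: 7

Derivation:
Op 1: a = malloc(7) -> a = 0; heap: [0-6 ALLOC][7-48 FREE]
Op 2: a = realloc(a, 6) -> a = 0; heap: [0-5 ALLOC][6-48 FREE]
Op 3: a = realloc(a, 20) -> a = 0; heap: [0-19 ALLOC][20-48 FREE]
Op 4: free(a) -> (freed a); heap: [0-48 FREE]
Op 5: b = malloc(3) -> b = 0; heap: [0-2 ALLOC][3-48 FREE]
Op 6: c = malloc(15) -> c = 3; heap: [0-2 ALLOC][3-17 ALLOC][18-48 FREE]
Op 7: d = malloc(16) -> d = 18; heap: [0-2 ALLOC][3-17 ALLOC][18-33 ALLOC][34-48 FREE]
Op 8: e = malloc(14) -> e = 34; heap: [0-2 ALLOC][3-17 ALLOC][18-33 ALLOC][34-47 ALLOC][48-48 FREE]
Op 9: f = malloc(7) -> f = NULL; heap: [0-2 ALLOC][3-17 ALLOC][18-33 ALLOC][34-47 ALLOC][48-48 FREE]
Op 10: d = realloc(d, 3) -> d = 18; heap: [0-2 ALLOC][3-17 ALLOC][18-20 ALLOC][21-33 FREE][34-47 ALLOC][48-48 FREE]
Free blocks: [13 1] total_free=14 largest=13 -> 100*(14-13)/14 = 100/14 ≈ 7.143 -> rounds to 7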